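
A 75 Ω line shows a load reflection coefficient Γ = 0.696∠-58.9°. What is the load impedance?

Z_L = Z_0·(1 + Γ)/(1 − Γ) = 75·(1.36 − j0.596)/(0.64 + j0.596)

Z_L ≈ 50.5 − j117 Ω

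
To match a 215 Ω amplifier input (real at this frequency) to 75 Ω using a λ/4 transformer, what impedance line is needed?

Z_qwt = √(Z_0·R_L) = √(75 × 215) = √16120

Z_qwt ≈ 127 Ω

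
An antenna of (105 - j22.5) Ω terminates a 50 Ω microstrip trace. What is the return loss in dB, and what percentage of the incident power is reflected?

Γ = (55 − j22.5)/(155 − j22.5), |Γ| = 0.379
RL = −20·log₁₀(0.379) = 8.42 dB
P_refl/P_inc = |Γ|² = 0.144

RL ≈ 8.42 dB; 14.4% of incident power reflected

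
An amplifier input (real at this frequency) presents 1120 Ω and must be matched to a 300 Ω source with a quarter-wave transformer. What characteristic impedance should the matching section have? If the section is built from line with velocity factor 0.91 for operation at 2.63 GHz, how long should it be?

Z_qwt = √(Z_0·R_L) = √(300 × 1120) = √336000
λ = 0.91·c/f = 0.104 m, so l = λ/4 = 0.026 m

Z_qwt ≈ 580 Ω; length ≈ 2.6 cm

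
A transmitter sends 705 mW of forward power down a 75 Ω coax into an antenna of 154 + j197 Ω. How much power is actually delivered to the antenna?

P_delivered ≈ 357 mW

|Γ| = |(79 + j197)/(229 + j197)| = 0.703
|Γ|² = 0.494
P_refl = |Γ|²·P_inc = 348 mW, P_del = (1 − |Γ|²)·P_inc = 357 mW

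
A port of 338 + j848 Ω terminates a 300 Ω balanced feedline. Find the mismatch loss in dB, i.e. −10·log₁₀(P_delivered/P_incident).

Γ = (38 + j848)/(638 + j848), |Γ| = 0.8
|Γ|² = 0.64, so P_del/P_inc = 1 − |Γ|² = 0.36
ML = −10·log₁₀(1 − |Γ|²)

mismatch loss ≈ 4.43 dB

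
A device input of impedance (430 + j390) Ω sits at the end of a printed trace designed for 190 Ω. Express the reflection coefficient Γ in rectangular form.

Γ = (Z_L − Z_0)/(Z_L + Z_0) = (240 + j390)/(620 + j390)

Γ ≈ 0.561 + j0.276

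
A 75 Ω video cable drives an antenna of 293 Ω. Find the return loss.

RL ≈ 4.55 dB

Γ = (293 − 75)/(293 + 75) = 0.592
RL = −20·log₁₀|Γ| = −20·log₁₀(0.592)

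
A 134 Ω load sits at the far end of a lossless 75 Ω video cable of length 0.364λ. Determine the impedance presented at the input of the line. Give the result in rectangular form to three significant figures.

Z_in ≈ 59.6 + j36.2 Ω

βl = 2π × 0.364 = 131°
tan(βl) = tan(131°) = -1.15
Z_in = Z_0·(Z_L + jZ_0·tanβl)/(Z_0 + jZ_L·tanβl)
     = 75·(134 − j86.2)/(75 − j154)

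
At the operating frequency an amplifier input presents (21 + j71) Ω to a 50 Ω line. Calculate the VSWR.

VSWR ≈ 7.47

Γ = (Z_L − Z_0)/(Z_L + Z_0) = (-29 + j71)/(71 + j71)
|Γ| = 76.7/100 = 0.764
VSWR = (1 + |Γ|)/(1 − |Γ|) = 1.76/0.236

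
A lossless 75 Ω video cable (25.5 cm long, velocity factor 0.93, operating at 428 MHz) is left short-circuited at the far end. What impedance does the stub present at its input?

Z_in ≈ −j61.1 Ω

λ = v/f = 0.93·c / 428 MHz = 0.652 m
βl = 2π·l/λ = 2π × 0.391 = 141°
tan(βl) = -0.815
For a short-circuited stub, Z_in = jZ_0·tan(βl)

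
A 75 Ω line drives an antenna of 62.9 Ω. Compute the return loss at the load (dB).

RL ≈ 21.1 dB

Γ = (62.9 − 75)/(62.9 + 75) = -0.0877
RL = −20·log₁₀|Γ| = −20·log₁₀(0.0877)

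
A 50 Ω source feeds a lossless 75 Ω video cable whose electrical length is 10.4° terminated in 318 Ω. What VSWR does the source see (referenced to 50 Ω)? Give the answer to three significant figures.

tan(βl) = 0.184
Z_in = Z_0·(Z_L + jZ_0·tanβl)/(Z_0 + jZ_L·tanβl) = 205 − j146 Ω
Γ_s = (Z_in − Z_s)/(Z_in + Z_s) = (155 − j146)/(255 − j146), |Γ_s| = 0.724
VSWR = (1 + |Γ_s|)/(1 − |Γ_s|)

VSWR ≈ 6.25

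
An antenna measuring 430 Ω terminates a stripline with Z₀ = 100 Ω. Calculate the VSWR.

VSWR ≈ 4.3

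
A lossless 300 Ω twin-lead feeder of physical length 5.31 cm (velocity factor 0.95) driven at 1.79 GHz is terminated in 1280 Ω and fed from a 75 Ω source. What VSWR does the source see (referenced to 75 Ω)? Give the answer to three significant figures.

λ = v/f = 0.95·c / 1.79 GHz = 0.159 m
βl = 2π·l/λ = 2π × 0.334 = 120°
tan(βl) = -1.73
Z_in = Z_0·(Z_L + jZ_0·tanβl)/(Z_0 + jZ_L·tanβl) = 92.2 + j161 Ω
Γ_s = (Z_in − Z_s)/(Z_in + Z_s) = (17.2 + j161)/(167 + j161), |Γ_s| = 0.698
VSWR = (1 + |Γ_s|)/(1 − |Γ_s|)

VSWR ≈ 5.62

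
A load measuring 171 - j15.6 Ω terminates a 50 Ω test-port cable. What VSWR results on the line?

VSWR ≈ 3.45

Γ = (Z_L − Z_0)/(Z_L + Z_0) = (121 − j15.6)/(221 − j15.6)
|Γ| = 122/222 = 0.551
VSWR = (1 + |Γ|)/(1 − |Γ|) = 1.55/0.449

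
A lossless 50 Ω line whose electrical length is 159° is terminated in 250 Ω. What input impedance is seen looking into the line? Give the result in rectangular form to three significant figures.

tan(βl) = tan(159°) = -0.384
Z_in = Z_0·(Z_L + jZ_0·tanβl)/(Z_0 + jZ_L·tanβl)
     = 50·(250 − j19.2)/(50 − j96)

Z_in ≈ 61.2 + j98.3 Ω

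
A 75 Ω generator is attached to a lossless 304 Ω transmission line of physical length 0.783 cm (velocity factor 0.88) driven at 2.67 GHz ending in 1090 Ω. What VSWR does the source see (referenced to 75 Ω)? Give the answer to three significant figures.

λ = v/f = 0.88·c / 2.67 GHz = 0.0989 m
βl = 2π·l/λ = 2π × 0.0792 = 28.5°
tan(βl) = 0.543
Z_in = Z_0·(Z_L + jZ_0·tanβl)/(Z_0 + jZ_L·tanβl) = 295 − j408 Ω
Γ_s = (Z_in − Z_s)/(Z_in + Z_s) = (220 − j408)/(370 − j408), |Γ_s| = 0.842
VSWR = (1 + |Γ_s|)/(1 − |Γ_s|)

VSWR ≈ 11.6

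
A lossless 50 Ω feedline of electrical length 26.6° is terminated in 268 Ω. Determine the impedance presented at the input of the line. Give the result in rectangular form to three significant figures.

Z_in ≈ 40.9 − j84.6 Ω

tan(βl) = tan(26.6°) = 0.501
Z_in = Z_0·(Z_L + jZ_0·tanβl)/(Z_0 + jZ_L·tanβl)
     = 50·(268 + j25)/(50 + j134)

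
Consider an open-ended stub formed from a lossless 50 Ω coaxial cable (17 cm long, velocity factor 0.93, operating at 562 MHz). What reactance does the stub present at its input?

X_in ≈ 32.8 Ω (inductive)

λ = v/f = 0.93·c / 562 MHz = 0.496 m
βl = 2π·l/λ = 2π × 0.342 = 123°
tan(βl) = -1.52
For an open-ended stub, Z_in = −jZ_0·cot(βl) = −jZ_0/tan(βl)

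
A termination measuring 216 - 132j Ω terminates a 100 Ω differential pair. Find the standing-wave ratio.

Γ = (Z_L − Z_0)/(Z_L + Z_0) = (116 − j132)/(316 − j132)
|Γ| = 176/342 = 0.513
VSWR = (1 + |Γ|)/(1 − |Γ|) = 1.51/0.487

VSWR ≈ 3.11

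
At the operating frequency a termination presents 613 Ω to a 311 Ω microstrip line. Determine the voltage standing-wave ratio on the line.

VSWR ≈ 1.97

Γ = (613 − 311)/(613 + 311) = 0.327
VSWR = (1 + 0.327)/(1 − 0.327)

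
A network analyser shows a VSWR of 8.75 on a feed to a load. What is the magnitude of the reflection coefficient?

|Γ| ≈ 0.795

|Γ| = (S − 1)/(S + 1) = (8.75 − 1)/(8.75 + 1) = 7.75/9.75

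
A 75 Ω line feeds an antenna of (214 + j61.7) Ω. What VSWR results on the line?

VSWR ≈ 3.12

Γ = (Z_L − Z_0)/(Z_L + Z_0) = (139 + j61.7)/(289 + j61.7)
|Γ| = 152/296 = 0.515
VSWR = (1 + |Γ|)/(1 − |Γ|) = 1.51/0.485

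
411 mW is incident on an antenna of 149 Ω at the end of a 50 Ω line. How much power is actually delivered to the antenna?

P_delivered ≈ 309 mW

Γ = (149 − 50)/(149 + 50) = 0.497
|Γ|² = 0.247
P_refl = |Γ|²·P_inc = 102 mW, P_del = (1 − |Γ|²)·P_inc = 309 mW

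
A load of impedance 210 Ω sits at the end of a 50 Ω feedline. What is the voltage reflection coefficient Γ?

Γ = 0.615

Γ = (Z_L − Z_0)/(Z_L + Z_0) = (210 − 50)/(210 + 50) = 160/260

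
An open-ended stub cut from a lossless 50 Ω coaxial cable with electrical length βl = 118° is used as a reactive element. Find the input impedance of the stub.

tan(βl) = -1.88
For an open-ended stub, Z_in = −jZ_0·cot(βl) = −jZ_0/tan(βl)

Z_in ≈ +j26.6 Ω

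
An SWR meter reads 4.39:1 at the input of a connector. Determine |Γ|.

|Γ| ≈ 0.629

|Γ| = (S − 1)/(S + 1) = (4.39 − 1)/(4.39 + 1) = 3.39/5.39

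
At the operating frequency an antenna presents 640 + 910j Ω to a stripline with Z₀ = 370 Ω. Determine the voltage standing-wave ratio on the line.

Γ = (Z_L − Z_0)/(Z_L + Z_0) = (270 + j910)/(1010 + j910)
|Γ| = 949/1360 = 0.698
VSWR = (1 + |Γ|)/(1 − |Γ|) = 1.7/0.302

VSWR ≈ 5.63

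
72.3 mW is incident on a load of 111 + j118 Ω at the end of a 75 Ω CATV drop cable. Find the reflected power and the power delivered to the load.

P_reflected ≈ 22.7 mW; P_delivered ≈ 49.6 mW

|Γ| = |(36 + j118)/(186 + j118)| = 0.56
|Γ|² = 0.314
P_refl = |Γ|²·P_inc = 22.7 mW, P_del = (1 − |Γ|²)·P_inc = 49.6 mW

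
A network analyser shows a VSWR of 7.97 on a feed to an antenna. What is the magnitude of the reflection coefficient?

|Γ| ≈ 0.777

|Γ| = (S − 1)/(S + 1) = (7.97 − 1)/(7.97 + 1) = 6.97/8.97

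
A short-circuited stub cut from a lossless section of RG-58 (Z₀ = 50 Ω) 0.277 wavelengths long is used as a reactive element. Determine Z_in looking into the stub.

Z_in ≈ −j292 Ω

βl = 2π × 0.277 = 99.7°
tan(βl) = -5.84
For a short-circuited stub, Z_in = jZ_0·tan(βl)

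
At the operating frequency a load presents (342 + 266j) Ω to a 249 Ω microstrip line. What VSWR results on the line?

Γ = (Z_L − Z_0)/(Z_L + Z_0) = (93 + j266)/(591 + j266)
|Γ| = 282/648 = 0.435
VSWR = (1 + |Γ|)/(1 − |Γ|) = 1.43/0.565

VSWR ≈ 2.54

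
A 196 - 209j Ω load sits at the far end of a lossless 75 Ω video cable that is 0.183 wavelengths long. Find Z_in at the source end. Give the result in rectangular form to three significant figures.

βl = 2π × 0.183 = 65.9°
tan(βl) = tan(65.9°) = 2.23
Z_in = Z_0·(Z_L + jZ_0·tanβl)/(Z_0 + jZ_L·tanβl)
     = 75·(196 − j41.5)/(542 + j438)

Z_in ≈ 13.6 − j16.7 Ω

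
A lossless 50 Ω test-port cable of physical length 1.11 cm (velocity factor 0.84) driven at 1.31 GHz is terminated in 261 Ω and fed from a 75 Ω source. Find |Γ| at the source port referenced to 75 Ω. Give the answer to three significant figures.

|Γ| ≈ 0.604

λ = v/f = 0.84·c / 1.31 GHz = 0.192 m
βl = 2π·l/λ = 2π × 0.0577 = 20.8°
tan(βl) = 0.379
Z_in = Z_0·(Z_L + jZ_0·tanβl)/(Z_0 + jZ_L·tanβl) = 60.7 − j101 Ω
Γ_s = (Z_in − Z_s)/(Z_in + Z_s) = (-14.3 − j101)/(136 − j101), |Γ_s| = 0.604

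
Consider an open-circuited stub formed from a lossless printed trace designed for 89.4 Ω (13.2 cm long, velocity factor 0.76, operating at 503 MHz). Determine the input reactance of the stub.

λ = v/f = 0.76·c / 503 MHz = 0.453 m
βl = 2π·l/λ = 2π × 0.291 = 105°
tan(βl) = -3.78
For an open-circuited stub, Z_in = −jZ_0·cot(βl) = −jZ_0/tan(βl)

X_in ≈ 23.7 Ω (inductive)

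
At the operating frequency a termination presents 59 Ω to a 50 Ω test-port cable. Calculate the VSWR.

For a purely resistive load, VSWR = R_L/Z_0 or Z_0/R_L (whichever > 1) = 59/50

VSWR ≈ 1.18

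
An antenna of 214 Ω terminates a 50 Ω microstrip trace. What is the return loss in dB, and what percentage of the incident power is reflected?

Γ = (214 − 50)/(214 + 50) = 0.621
RL = −20·log₁₀(0.621) = 4.14 dB
P_refl/P_inc = |Γ|² = 0.386

RL ≈ 4.14 dB; 38.6% of incident power reflected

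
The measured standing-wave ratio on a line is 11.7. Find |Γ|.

|Γ| ≈ 0.843

|Γ| = (S − 1)/(S + 1) = (11.7 − 1)/(11.7 + 1) = 10.7/12.7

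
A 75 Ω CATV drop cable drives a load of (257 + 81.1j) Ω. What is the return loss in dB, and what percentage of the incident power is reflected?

RL ≈ 4.69 dB; 34% of incident power reflected

Γ = (182 + j81.1)/(332 + j81.1), |Γ| = 0.583
RL = −20·log₁₀(0.583) = 4.69 dB
P_refl/P_inc = |Γ|² = 0.34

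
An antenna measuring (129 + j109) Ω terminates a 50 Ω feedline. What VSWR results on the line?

Γ = (Z_L − Z_0)/(Z_L + Z_0) = (79 + j109)/(179 + j109)
|Γ| = 135/210 = 0.642
VSWR = (1 + |Γ|)/(1 − |Γ|) = 1.64/0.358

VSWR ≈ 4.59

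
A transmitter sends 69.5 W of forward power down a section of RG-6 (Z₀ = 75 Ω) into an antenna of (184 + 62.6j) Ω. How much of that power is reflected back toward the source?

P_reflected ≈ 15.5 W

|Γ| = |(109 + j62.6)/(259 + j62.6)| = 0.472
|Γ|² = 0.223
P_refl = |Γ|²·P_inc = 15.5 W, P_del = (1 − |Γ|²)·P_inc = 54 W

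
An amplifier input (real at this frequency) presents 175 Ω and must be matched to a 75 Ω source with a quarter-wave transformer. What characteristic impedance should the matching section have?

Z_qwt ≈ 115 Ω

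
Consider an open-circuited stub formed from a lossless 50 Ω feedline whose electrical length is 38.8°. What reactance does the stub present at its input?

tan(βl) = 0.804
For an open-circuited stub, Z_in = −jZ_0·cot(βl) = −jZ_0/tan(βl)

X_in ≈ -62.2 Ω (capacitive)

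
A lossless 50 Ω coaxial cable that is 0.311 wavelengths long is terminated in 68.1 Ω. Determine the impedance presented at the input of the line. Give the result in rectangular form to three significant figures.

βl = 2π × 0.311 = 112°
tan(βl) = tan(112°) = -2.48
Z_in = Z_0·(Z_L + jZ_0·tanβl)/(Z_0 + jZ_L·tanβl)
     = 50·(68.1 − j124)/(50 − j169)

Z_in ≈ 39.2 + j8.54 Ω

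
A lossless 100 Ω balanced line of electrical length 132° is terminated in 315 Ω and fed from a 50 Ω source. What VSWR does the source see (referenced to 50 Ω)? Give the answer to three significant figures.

tan(βl) = -1.11
Z_in = Z_0·(Z_L + jZ_0·tanβl)/(Z_0 + jZ_L·tanβl) = 53.1 + j74.9 Ω
Γ_s = (Z_in − Z_s)/(Z_in + Z_s) = (3.14 + j74.9)/(103 + j74.9), |Γ_s| = 0.588
VSWR = (1 + |Γ_s|)/(1 − |Γ_s|)

VSWR ≈ 3.85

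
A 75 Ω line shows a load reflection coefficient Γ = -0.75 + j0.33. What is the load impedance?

Z_L ≈ 7.77 + j15.6 Ω

Z_L = Z_0·(1 + Γ)/(1 − Γ) = 75·(0.25 + j0.33)/(1.75 − j0.33)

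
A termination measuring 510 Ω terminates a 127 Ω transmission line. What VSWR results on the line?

For a purely resistive load, VSWR = R_L/Z_0 or Z_0/R_L (whichever > 1) = 510/127

VSWR ≈ 4.02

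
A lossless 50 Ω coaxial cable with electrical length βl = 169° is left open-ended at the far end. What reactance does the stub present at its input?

tan(βl) = -0.194
For an open-ended stub, Z_in = −jZ_0·cot(βl) = −jZ_0/tan(βl)

X_in ≈ 257 Ω (inductive)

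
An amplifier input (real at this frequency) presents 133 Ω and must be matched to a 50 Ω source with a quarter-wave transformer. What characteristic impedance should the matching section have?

Z_qwt = √(Z_0·R_L) = √(50 × 133) = √6650

Z_qwt ≈ 81.5 Ω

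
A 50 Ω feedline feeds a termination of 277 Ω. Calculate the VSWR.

Γ = (277 − 50)/(277 + 50) = 0.694
VSWR = (1 + 0.694)/(1 − 0.694)

VSWR ≈ 5.54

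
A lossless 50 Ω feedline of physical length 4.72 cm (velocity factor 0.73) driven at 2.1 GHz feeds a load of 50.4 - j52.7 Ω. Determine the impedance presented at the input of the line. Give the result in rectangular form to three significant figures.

Z_in ≈ 99.7 − j55 Ω

λ = v/f = 0.73·c / 2.1 GHz = 0.104 m
βl = 2π·l/λ = 2π × 0.453 = 163°
tan(βl) = tan(163°) = -0.307
Z_in = Z_0·(Z_L + jZ_0·tanβl)/(Z_0 + jZ_L·tanβl)
     = 50·(50.4 − j68)/(33.8 − j15.5)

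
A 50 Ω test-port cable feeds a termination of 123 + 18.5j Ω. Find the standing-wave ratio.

VSWR ≈ 2.53

Γ = (Z_L − Z_0)/(Z_L + Z_0) = (73 + j18.5)/(173 + j18.5)
|Γ| = 75.3/174 = 0.433
VSWR = (1 + |Γ|)/(1 − |Γ|) = 1.43/0.567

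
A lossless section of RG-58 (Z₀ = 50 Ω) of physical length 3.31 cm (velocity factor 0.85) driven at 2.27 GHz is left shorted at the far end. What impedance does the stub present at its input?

Z_in ≈ −j174 Ω

λ = v/f = 0.85·c / 2.27 GHz = 0.112 m
βl = 2π·l/λ = 2π × 0.295 = 106°
tan(βl) = -3.47
For a shorted stub, Z_in = jZ_0·tan(βl)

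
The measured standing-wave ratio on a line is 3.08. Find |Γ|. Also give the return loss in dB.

|Γ| ≈ 0.51; return loss ≈ 5.85 dB

|Γ| = (S − 1)/(S + 1) = (3.08 − 1)/(3.08 + 1) = 2.08/4.08
RL = −20·log₁₀|Γ| = −20·log₁₀(0.51)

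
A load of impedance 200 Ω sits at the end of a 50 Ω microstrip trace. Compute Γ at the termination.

Γ = 0.6

Γ = (Z_L − Z_0)/(Z_L + Z_0) = (200 − 50)/(200 + 50) = 150/250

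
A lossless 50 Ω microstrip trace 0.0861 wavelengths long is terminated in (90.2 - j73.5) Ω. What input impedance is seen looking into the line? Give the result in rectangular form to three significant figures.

Z_in ≈ 26 − j38 Ω

βl = 2π × 0.0861 = 31°
tan(βl) = tan(31°) = 0.601
Z_in = Z_0·(Z_L + jZ_0·tanβl)/(Z_0 + jZ_L·tanβl)
     = 50·(90.2 − j43.5)/(94.2 + j54.2)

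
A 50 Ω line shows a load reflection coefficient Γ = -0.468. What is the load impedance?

Z_L ≈ 18.1 Ω

Z_L = Z_0·(1 + Γ)/(1 − Γ) = 50·(0.532)/(1.47)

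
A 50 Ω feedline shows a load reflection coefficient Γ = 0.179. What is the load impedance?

Z_L = Z_0·(1 + Γ)/(1 − Γ) = 50·(1.18)/(0.821)

Z_L ≈ 71.8 Ω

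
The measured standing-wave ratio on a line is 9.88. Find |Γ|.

|Γ| ≈ 0.816

|Γ| = (S − 1)/(S + 1) = (9.88 − 1)/(9.88 + 1) = 8.88/10.9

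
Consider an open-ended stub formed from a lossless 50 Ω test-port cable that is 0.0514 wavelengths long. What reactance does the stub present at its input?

X_in ≈ -149 Ω (capacitive)

βl = 2π × 0.0514 = 18.5°
tan(βl) = 0.335
For an open-ended stub, Z_in = −jZ_0·cot(βl) = −jZ_0/tan(βl)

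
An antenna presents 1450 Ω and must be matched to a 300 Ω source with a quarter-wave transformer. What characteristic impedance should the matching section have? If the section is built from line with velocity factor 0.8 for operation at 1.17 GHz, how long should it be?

Z_qwt = √(Z_0·R_L) = √(300 × 1450) = √435000
λ = 0.8·c/f = 0.205 m, so l = λ/4 = 0.0513 m

Z_qwt ≈ 660 Ω; length ≈ 5.13 cm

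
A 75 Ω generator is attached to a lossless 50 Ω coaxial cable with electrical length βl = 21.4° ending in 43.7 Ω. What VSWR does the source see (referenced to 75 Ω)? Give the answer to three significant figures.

VSWR ≈ 1.67

tan(βl) = 0.392
Z_in = Z_0·(Z_L + jZ_0·tanβl)/(Z_0 + jZ_L·tanβl) = 45.1 + j4.14 Ω
Γ_s = (Z_in − Z_s)/(Z_in + Z_s) = (-29.9 + j4.14)/(120 + j4.14), |Γ_s| = 0.251
VSWR = (1 + |Γ_s|)/(1 − |Γ_s|)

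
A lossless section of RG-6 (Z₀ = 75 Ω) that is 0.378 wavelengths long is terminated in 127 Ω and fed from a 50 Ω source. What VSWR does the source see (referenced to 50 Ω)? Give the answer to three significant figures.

βl = 2π × 0.378 = 136°
tan(βl) = -0.963
Z_in = Z_0·(Z_L + jZ_0·tanβl)/(Z_0 + jZ_L·tanβl) = 66.9 + j36.9 Ω
Γ_s = (Z_in − Z_s)/(Z_in + Z_s) = (16.9 + j36.9)/(117 + j36.9), |Γ_s| = 0.331
VSWR = (1 + |Γ_s|)/(1 − |Γ_s|)

VSWR ≈ 1.99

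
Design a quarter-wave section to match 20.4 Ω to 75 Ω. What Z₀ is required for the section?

Z_qwt ≈ 39.1 Ω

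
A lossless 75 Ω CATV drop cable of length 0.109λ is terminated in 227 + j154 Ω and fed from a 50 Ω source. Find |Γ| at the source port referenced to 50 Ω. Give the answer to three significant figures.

βl = 2π × 0.109 = 39.2°
tan(βl) = 0.817
Z_in = Z_0·(Z_L + jZ_0·tanβl)/(Z_0 + jZ_L·tanβl) = 57.6 − j108 Ω
Γ_s = (Z_in − Z_s)/(Z_in + Z_s) = (7.61 − j108)/(108 − j108), |Γ_s| = 0.709

|Γ| ≈ 0.709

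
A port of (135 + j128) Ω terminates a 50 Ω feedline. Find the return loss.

RL ≈ 3.31 dB

Γ = (85 + j128)/(185 + j128), |Γ| = 0.683
RL = −20·log₁₀|Γ| = −20·log₁₀(0.683)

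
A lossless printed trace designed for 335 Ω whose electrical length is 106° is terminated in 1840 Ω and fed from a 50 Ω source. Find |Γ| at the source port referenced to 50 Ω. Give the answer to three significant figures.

tan(βl) = -3.49
Z_in = Z_0·(Z_L + jZ_0·tanβl)/(Z_0 + jZ_L·tanβl) = 65.8 + j92.6 Ω
Γ_s = (Z_in − Z_s)/(Z_in + Z_s) = (15.8 + j92.6)/(116 + j92.6), |Γ_s| = 0.634

|Γ| ≈ 0.634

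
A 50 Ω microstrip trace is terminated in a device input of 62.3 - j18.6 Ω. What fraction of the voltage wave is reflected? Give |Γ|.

|Γ| ≈ 0.196

Γ = (Z_L − Z_0)/(Z_L + Z_0) = (12.3 − j18.6)/(112.3 − j18.6)
|Γ| = 22.3/114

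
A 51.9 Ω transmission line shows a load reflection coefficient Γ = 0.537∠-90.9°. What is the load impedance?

Z_L = Z_0·(1 + Γ)/(1 − Γ) = 51.9·(0.992 − j0.537)/(1.01 + j0.537)

Z_L ≈ 28.3 − j42.7 Ω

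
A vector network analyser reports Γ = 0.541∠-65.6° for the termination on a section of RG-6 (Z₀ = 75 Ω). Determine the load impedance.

Z_L = Z_0·(1 + Γ)/(1 − Γ) = 75·(1.22 − j0.493)/(0.777 + j0.493)

Z_L ≈ 62.7 − j87.4 Ω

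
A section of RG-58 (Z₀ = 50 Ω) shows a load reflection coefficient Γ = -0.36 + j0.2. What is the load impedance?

Z_L ≈ 22 + j10.6 Ω

Z_L = Z_0·(1 + Γ)/(1 − Γ) = 50·(0.64 + j0.2)/(1.36 − j0.2)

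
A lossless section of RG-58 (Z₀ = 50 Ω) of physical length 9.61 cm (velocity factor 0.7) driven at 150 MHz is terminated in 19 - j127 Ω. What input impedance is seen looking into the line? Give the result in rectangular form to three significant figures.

Z_in ≈ 4.86 − j48.3 Ω

λ = v/f = 0.7·c / 150 MHz = 1.4 m
βl = 2π·l/λ = 2π × 0.0686 = 24.7°
tan(βl) = tan(24.7°) = 0.46
Z_in = Z_0·(Z_L + jZ_0·tanβl)/(Z_0 + jZ_L·tanβl)
     = 50·(19 − j104)/(108 + j8.74)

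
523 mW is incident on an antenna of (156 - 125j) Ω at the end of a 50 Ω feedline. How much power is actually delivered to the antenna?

|Γ| = |(106 − j125)/(206 − j125)| = 0.68
|Γ|² = 0.463
P_refl = |Γ|²·P_inc = 242 mW, P_del = (1 − |Γ|²)·P_inc = 281 mW

P_delivered ≈ 281 mW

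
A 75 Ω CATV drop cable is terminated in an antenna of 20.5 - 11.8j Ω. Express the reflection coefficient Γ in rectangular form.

Γ ≈ -0.547 − j0.191

Γ = (Z_L − Z_0)/(Z_L + Z_0) = (-54.5 − j11.8)/(95.5 − j11.8)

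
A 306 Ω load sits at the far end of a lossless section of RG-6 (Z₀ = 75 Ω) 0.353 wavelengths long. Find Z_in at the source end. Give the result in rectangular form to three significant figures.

Z_in ≈ 27.9 + j51.5 Ω

βl = 2π × 0.353 = 127°
tan(βl) = tan(127°) = -1.32
Z_in = Z_0·(Z_L + jZ_0·tanβl)/(Z_0 + jZ_L·tanβl)
     = 75·(306 − j99.2)/(75 − j405)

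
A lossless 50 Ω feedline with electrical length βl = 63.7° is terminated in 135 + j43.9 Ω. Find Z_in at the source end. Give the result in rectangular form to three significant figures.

Z_in ≈ 22.6 − j27.9 Ω

tan(βl) = tan(63.7°) = 2.02
Z_in = Z_0·(Z_L + jZ_0·tanβl)/(Z_0 + jZ_L·tanβl)
     = 50·(135 + j145)/(-38.8 + j273)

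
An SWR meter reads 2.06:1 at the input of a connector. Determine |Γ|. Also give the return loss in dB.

|Γ| ≈ 0.346; return loss ≈ 9.21 dB

|Γ| = (S − 1)/(S + 1) = (2.06 − 1)/(2.06 + 1) = 1.06/3.06
RL = −20·log₁₀|Γ| = −20·log₁₀(0.346)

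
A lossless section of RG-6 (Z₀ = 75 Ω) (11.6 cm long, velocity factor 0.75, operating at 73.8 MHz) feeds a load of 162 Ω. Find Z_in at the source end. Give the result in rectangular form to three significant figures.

Z_in ≈ 134 − j52.5 Ω

λ = v/f = 0.75·c / 73.8 MHz = 3.05 m
βl = 2π·l/λ = 2π × 0.038 = 13.7°
tan(βl) = tan(13.7°) = 0.244
Z_in = Z_0·(Z_L + jZ_0·tanβl)/(Z_0 + jZ_L·tanβl)
     = 75·(162 + j18.3)/(75 + j39.5)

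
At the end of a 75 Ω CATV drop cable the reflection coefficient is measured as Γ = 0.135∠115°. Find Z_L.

Z_L ≈ 65 + j16.2 Ω

Z_L = Z_0·(1 + Γ)/(1 − Γ) = 75·(0.943 + j0.122)/(1.06 − j0.122)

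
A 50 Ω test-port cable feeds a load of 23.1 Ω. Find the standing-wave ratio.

Γ = (23.1 − 50)/(23.1 + 50) = -0.368
VSWR = (1 + 0.368)/(1 − 0.368)

VSWR ≈ 2.16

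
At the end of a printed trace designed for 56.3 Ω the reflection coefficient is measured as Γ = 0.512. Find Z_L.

Z_L ≈ 174 Ω

Z_L = Z_0·(1 + Γ)/(1 − Γ) = 56.3·(1.51)/(0.488)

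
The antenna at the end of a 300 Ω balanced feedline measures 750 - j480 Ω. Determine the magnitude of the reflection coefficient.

Γ = (Z_L − Z_0)/(Z_L + Z_0) = (450 − j480)/(1050 − j480)
|Γ| = 658/1150

|Γ| ≈ 0.57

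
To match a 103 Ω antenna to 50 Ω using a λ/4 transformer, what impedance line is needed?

Z_qwt = √(Z_0·R_L) = √(50 × 103) = √5150

Z_qwt ≈ 71.8 Ω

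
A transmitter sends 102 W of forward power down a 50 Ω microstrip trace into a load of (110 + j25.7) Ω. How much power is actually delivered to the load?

|Γ| = |(60 + j25.7)/(160 + j25.7)| = 0.403
|Γ|² = 0.162
P_refl = |Γ|²·P_inc = 16.5 W, P_del = (1 − |Γ|²)·P_inc = 85.5 W

P_delivered ≈ 85.5 W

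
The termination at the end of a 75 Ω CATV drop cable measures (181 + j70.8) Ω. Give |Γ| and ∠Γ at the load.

Γ ≈ 0.48 ∠ 18.3°

Γ = (Z_L − Z_0)/(Z_L + Z_0) = (106 + j70.8)/(256 + j70.8)
|Γ| = 127/266 = 0.48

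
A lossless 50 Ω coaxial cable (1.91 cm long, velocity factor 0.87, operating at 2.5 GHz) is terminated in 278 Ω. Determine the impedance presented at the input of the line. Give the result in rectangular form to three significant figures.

λ = v/f = 0.87·c / 2.5 GHz = 0.104 m
βl = 2π·l/λ = 2π × 0.183 = 65.9°
tan(βl) = tan(65.9°) = 2.23
Z_in = Z_0·(Z_L + jZ_0·tanβl)/(Z_0 + jZ_L·tanβl)
     = 50·(278 + j112)/(50 + j620)

Z_in ≈ 10.7 − j21.5 Ω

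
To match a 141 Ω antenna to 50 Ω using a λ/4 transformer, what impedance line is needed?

Z_qwt = √(Z_0·R_L) = √(50 × 141) = √7050

Z_qwt ≈ 84 Ω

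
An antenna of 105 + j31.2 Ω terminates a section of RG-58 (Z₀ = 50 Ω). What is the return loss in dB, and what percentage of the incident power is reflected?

Γ = (55 + j31.2)/(155 + j31.2), |Γ| = 0.4
RL = −20·log₁₀(0.4) = 7.96 dB
P_refl/P_inc = |Γ|² = 0.16

RL ≈ 7.96 dB; 16% of incident power reflected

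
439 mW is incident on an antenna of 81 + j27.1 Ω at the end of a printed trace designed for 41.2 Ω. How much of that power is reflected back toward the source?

P_reflected ≈ 65 mW

|Γ| = |(39.8 + j27.1)/(122.2 + j27.1)| = 0.385
|Γ|² = 0.148
P_refl = |Γ|²·P_inc = 65 mW, P_del = (1 − |Γ|²)·P_inc = 374 mW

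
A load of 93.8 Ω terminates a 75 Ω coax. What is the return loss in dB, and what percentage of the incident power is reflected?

Γ = (93.8 − 75)/(93.8 + 75) = 0.111
RL = −20·log₁₀(0.111) = 19.1 dB
P_refl/P_inc = |Γ|² = 0.0124

RL ≈ 19.1 dB; 1.24% of incident power reflected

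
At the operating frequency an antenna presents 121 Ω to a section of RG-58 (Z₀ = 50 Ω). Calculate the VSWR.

VSWR ≈ 2.42

Γ = (121 − 50)/(121 + 50) = 0.415
VSWR = (1 + 0.415)/(1 − 0.415)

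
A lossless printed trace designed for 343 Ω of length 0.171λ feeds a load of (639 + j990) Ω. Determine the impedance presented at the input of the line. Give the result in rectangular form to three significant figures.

βl = 2π × 0.171 = 61.6°
tan(βl) = tan(61.6°) = 1.85
Z_in = Z_0·(Z_L + jZ_0·tanβl)/(Z_0 + jZ_L·tanβl)
     = 343·(639 + j1620)/(-1480 + j1180)

Z_in ≈ 92.2 − j302 Ω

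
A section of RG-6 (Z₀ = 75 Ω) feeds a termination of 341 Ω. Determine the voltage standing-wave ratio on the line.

VSWR ≈ 4.55

Γ = (341 − 75)/(341 + 75) = 0.639
VSWR = (1 + 0.639)/(1 − 0.639)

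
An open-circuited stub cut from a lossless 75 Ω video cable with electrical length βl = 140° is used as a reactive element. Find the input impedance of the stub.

Z_in ≈ +j89.4 Ω

tan(βl) = -0.839
For an open-circuited stub, Z_in = −jZ_0·cot(βl) = −jZ_0/tan(βl)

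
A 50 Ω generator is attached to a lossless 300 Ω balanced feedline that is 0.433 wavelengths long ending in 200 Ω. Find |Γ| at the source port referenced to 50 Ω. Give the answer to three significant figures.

|Γ| ≈ 0.658

βl = 2π × 0.433 = 156°
tan(βl) = -0.448
Z_in = Z_0·(Z_L + jZ_0·tanβl)/(Z_0 + jZ_L·tanβl) = 220 − j68.5 Ω
Γ_s = (Z_in − Z_s)/(Z_in + Z_s) = (170 − j68.5)/(270 − j68.5), |Γ_s| = 0.658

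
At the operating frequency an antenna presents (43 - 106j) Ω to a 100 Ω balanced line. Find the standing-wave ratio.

VSWR ≈ 5.18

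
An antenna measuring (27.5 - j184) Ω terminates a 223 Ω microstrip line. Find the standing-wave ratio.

VSWR ≈ 13.7

Γ = (Z_L − Z_0)/(Z_L + Z_0) = (-195.5 − j184)/(250.5 − j184)
|Γ| = 268/311 = 0.864
VSWR = (1 + |Γ|)/(1 − |Γ|) = 1.86/0.136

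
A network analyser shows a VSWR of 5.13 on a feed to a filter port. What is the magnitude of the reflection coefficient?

|Γ| ≈ 0.674

|Γ| = (S − 1)/(S + 1) = (5.13 − 1)/(5.13 + 1) = 4.13/6.13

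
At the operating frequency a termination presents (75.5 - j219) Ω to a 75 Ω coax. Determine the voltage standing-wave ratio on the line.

VSWR ≈ 10.4

Γ = (Z_L − Z_0)/(Z_L + Z_0) = (0.5 − j219)/(150.5 − j219)
|Γ| = 219/266 = 0.824
VSWR = (1 + |Γ|)/(1 − |Γ|) = 1.82/0.176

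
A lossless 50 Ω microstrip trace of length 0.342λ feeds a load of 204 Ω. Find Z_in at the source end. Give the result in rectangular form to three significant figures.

Z_in ≈ 17 + j29.9 Ω

βl = 2π × 0.342 = 123°
tan(βl) = tan(123°) = -1.53
Z_in = Z_0·(Z_L + jZ_0·tanβl)/(Z_0 + jZ_L·tanβl)
     = 50·(204 − j76.6)/(50 − j313)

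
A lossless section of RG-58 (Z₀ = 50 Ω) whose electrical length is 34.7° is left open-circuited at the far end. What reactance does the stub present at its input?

tan(βl) = 0.692
For an open-circuited stub, Z_in = −jZ_0·cot(βl) = −jZ_0/tan(βl)

X_in ≈ -72.2 Ω (capacitive)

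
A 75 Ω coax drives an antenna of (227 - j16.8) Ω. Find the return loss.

Γ = (152 − j16.8)/(302 − j16.8), |Γ| = 0.506
RL = −20·log₁₀|Γ| = −20·log₁₀(0.506)

RL ≈ 5.92 dB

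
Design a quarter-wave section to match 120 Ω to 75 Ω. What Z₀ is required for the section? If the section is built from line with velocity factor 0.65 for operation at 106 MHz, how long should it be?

Z_qwt ≈ 94.9 Ω; length ≈ 46 cm

Z_qwt = √(Z_0·R_L) = √(75 × 120) = √9000
λ = 0.65·c/f = 1.84 m, so l = λ/4 = 0.46 m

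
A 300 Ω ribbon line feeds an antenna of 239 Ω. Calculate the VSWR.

VSWR ≈ 1.26

For a purely resistive load, VSWR = R_L/Z_0 or Z_0/R_L (whichever > 1) = 300/239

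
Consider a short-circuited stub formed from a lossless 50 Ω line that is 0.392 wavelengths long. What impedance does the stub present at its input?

βl = 2π × 0.392 = 141°
tan(βl) = -0.806
For a short-circuited stub, Z_in = jZ_0·tan(βl)

Z_in ≈ −j40.3 Ω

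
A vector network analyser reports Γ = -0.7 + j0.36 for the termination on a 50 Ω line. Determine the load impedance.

Z_L ≈ 6.3 + j11.9 Ω

Z_L = Z_0·(1 + Γ)/(1 − Γ) = 50·(0.3 + j0.36)/(1.7 − j0.36)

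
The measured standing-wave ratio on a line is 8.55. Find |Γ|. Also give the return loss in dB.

|Γ| = (S − 1)/(S + 1) = (8.55 − 1)/(8.55 + 1) = 7.55/9.55
RL = −20·log₁₀|Γ| = −20·log₁₀(0.791)

|Γ| ≈ 0.791; return loss ≈ 2.04 dB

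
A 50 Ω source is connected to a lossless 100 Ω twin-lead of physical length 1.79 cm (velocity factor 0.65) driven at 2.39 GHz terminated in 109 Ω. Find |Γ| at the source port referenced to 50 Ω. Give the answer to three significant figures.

λ = v/f = 0.65·c / 2.39 GHz = 0.0816 m
βl = 2π·l/λ = 2π × 0.219 = 79°
tan(βl) = 5.14
Z_in = Z_0·(Z_L + jZ_0·tanβl)/(Z_0 + jZ_L·tanβl) = 92.3 − j2.99 Ω
Γ_s = (Z_in − Z_s)/(Z_in + Z_s) = (42.3 − j2.99)/(142 − j2.99), |Γ_s| = 0.298

|Γ| ≈ 0.298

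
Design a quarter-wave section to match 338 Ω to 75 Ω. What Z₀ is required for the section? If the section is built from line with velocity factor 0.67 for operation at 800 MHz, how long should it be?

Z_qwt ≈ 159 Ω; length ≈ 6.28 cm

Z_qwt = √(Z_0·R_L) = √(75 × 338) = √25350
λ = 0.67·c/f = 0.251 m, so l = λ/4 = 0.0628 m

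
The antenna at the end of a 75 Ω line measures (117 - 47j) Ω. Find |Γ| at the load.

Γ = (Z_L − Z_0)/(Z_L + Z_0) = (42 − j47)/(192 − j47)
|Γ| = 63/198

|Γ| ≈ 0.319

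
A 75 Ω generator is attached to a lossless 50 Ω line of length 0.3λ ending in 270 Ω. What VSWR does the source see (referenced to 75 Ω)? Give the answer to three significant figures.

βl = 2π × 0.3 = 108°
tan(βl) = -3.08
Z_in = Z_0·(Z_L + jZ_0·tanβl)/(Z_0 + jZ_L·tanβl) = 10.2 + j15.6 Ω
Γ_s = (Z_in − Z_s)/(Z_in + Z_s) = (-64.8 + j15.6)/(85.2 + j15.6), |Γ_s| = 0.77
VSWR = (1 + |Γ_s|)/(1 − |Γ_s|)

VSWR ≈ 7.68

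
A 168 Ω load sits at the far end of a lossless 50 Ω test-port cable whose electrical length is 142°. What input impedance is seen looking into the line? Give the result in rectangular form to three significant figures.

Z_in ≈ 34.3 + j50.9 Ω

tan(βl) = tan(142°) = -0.781
Z_in = Z_0·(Z_L + jZ_0·tanβl)/(Z_0 + jZ_L·tanβl)
     = 50·(168 − j39.1)/(50 − j131)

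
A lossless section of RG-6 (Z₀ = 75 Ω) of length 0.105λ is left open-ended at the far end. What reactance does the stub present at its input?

X_in ≈ -96.7 Ω (capacitive)

βl = 2π × 0.105 = 37.8°
tan(βl) = 0.776
For an open-ended stub, Z_in = −jZ_0·cot(βl) = −jZ_0/tan(βl)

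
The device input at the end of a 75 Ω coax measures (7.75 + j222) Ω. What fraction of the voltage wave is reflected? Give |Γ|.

|Γ| ≈ 0.979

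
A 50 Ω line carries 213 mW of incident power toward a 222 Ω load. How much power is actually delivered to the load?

Γ = (222 − 50)/(222 + 50) = 0.632
|Γ|² = 0.4
P_refl = |Γ|²·P_inc = 85.2 mW, P_del = (1 − |Γ|²)·P_inc = 128 mW

P_delivered ≈ 128 mW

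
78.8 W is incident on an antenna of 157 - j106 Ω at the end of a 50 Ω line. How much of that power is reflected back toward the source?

|Γ| = |(107 − j106)/(207 − j106)| = 0.648
|Γ|² = 0.419
P_refl = |Γ|²·P_inc = 33.1 W, P_del = (1 − |Γ|²)·P_inc = 45.7 W

P_reflected ≈ 33.1 W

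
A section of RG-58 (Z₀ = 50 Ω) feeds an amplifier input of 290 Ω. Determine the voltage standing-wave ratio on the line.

VSWR ≈ 5.8

For a purely resistive load, VSWR = R_L/Z_0 or Z_0/R_L (whichever > 1) = 290/50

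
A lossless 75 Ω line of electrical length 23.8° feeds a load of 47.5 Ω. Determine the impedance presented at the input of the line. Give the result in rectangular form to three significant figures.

tan(βl) = tan(23.8°) = 0.441
Z_in = Z_0·(Z_L + jZ_0·tanβl)/(Z_0 + jZ_L·tanβl)
     = 75·(47.5 + j33.1)/(75 + j20.9)

Z_in ≈ 52.6 + j18.4 Ω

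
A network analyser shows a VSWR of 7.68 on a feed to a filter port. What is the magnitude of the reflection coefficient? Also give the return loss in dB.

|Γ| = (S − 1)/(S + 1) = (7.68 − 1)/(7.68 + 1) = 6.68/8.68
RL = −20·log₁₀|Γ| = −20·log₁₀(0.77)

|Γ| ≈ 0.77; return loss ≈ 2.27 dB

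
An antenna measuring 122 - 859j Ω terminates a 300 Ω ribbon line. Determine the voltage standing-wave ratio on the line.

VSWR ≈ 23

Γ = (Z_L − Z_0)/(Z_L + Z_0) = (-178 − j859)/(422 − j859)
|Γ| = 877/957 = 0.917
VSWR = (1 + |Γ|)/(1 − |Γ|) = 1.92/0.0834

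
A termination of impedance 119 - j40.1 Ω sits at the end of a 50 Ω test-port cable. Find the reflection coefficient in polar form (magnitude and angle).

Γ = (Z_L − Z_0)/(Z_L + Z_0) = (69 − j40.1)/(169 − j40.1)
|Γ| = 79.8/174 = 0.459

Γ ≈ 0.459 ∠ -16.8°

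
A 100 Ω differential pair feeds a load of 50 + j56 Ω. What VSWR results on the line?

VSWR ≈ 2.77

Γ = (Z_L − Z_0)/(Z_L + Z_0) = (-50 + j56)/(150 + j56)
|Γ| = 75.1/160 = 0.469
VSWR = (1 + |Γ|)/(1 − |Γ|) = 1.47/0.531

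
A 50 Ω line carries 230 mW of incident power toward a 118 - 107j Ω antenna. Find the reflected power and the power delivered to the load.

|Γ| = |(68 − j107)/(168 − j107)| = 0.637
|Γ|² = 0.405
P_refl = |Γ|²·P_inc = 93.2 mW, P_del = (1 − |Γ|²)·P_inc = 137 mW

P_reflected ≈ 93.2 mW; P_delivered ≈ 137 mW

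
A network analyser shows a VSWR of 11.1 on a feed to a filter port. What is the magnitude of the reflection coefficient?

|Γ| = (S − 1)/(S + 1) = (11.1 − 1)/(11.1 + 1) = 10.1/12.1

|Γ| ≈ 0.835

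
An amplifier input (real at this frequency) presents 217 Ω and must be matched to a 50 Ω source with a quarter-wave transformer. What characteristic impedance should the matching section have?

Z_qwt = √(Z_0·R_L) = √(50 × 217) = √10850

Z_qwt ≈ 104 Ω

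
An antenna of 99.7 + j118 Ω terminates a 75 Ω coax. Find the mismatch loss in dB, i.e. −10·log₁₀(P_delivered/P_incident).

mismatch loss ≈ 1.72 dB

Γ = (24.7 + j118)/(174.7 + j118), |Γ| = 0.572
|Γ|² = 0.327, so P_del/P_inc = 1 − |Γ|² = 0.673
ML = −10·log₁₀(1 − |Γ|²)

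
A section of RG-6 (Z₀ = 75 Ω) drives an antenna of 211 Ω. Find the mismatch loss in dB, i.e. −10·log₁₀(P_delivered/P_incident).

mismatch loss ≈ 1.11 dB

Γ = (211 − 75)/(211 + 75) = 0.476
|Γ|² = 0.226, so P_del/P_inc = 1 − |Γ|² = 0.774
ML = −10·log₁₀(1 − |Γ|²)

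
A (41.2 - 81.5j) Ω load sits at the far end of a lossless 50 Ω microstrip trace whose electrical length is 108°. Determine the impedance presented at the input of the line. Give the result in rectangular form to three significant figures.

Z_in ≈ 19.1 + j46.5 Ω

tan(βl) = tan(108°) = -3.08
Z_in = Z_0·(Z_L + jZ_0·tanβl)/(Z_0 + jZ_L·tanβl)
     = 50·(41.2 − j235)/(-201 − j127)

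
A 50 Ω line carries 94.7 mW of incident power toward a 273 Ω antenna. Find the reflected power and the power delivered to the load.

P_reflected ≈ 45.1 mW; P_delivered ≈ 49.6 mW

Γ = (273 − 50)/(273 + 50) = 0.69
|Γ|² = 0.477
P_refl = |Γ|²·P_inc = 45.1 mW, P_del = (1 − |Γ|²)·P_inc = 49.6 mW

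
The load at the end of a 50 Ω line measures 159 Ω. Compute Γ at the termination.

Γ = (Z_L − Z_0)/(Z_L + Z_0) = (159 − 50)/(159 + 50) = 109/209

Γ = 0.522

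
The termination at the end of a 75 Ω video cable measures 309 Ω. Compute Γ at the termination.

Γ = 0.609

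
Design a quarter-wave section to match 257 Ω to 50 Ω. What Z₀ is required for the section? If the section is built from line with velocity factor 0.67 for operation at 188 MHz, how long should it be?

Z_qwt = √(Z_0·R_L) = √(50 × 257) = √12850
λ = 0.67·c/f = 1.07 m, so l = λ/4 = 0.267 m

Z_qwt ≈ 113 Ω; length ≈ 26.7 cm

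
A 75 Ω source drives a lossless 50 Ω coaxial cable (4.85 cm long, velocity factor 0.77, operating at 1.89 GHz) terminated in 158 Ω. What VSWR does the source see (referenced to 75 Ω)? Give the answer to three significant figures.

λ = v/f = 0.77·c / 1.89 GHz = 0.122 m
βl = 2π·l/λ = 2π × 0.397 = 143°
tan(βl) = -0.758
Z_in = Z_0·(Z_L + jZ_0·tanβl)/(Z_0 + jZ_L·tanβl) = 36.9 + j50.6 Ω
Γ_s = (Z_in − Z_s)/(Z_in + Z_s) = (-38.1 + j50.6)/(112 + j50.6), |Γ_s| = 0.515
VSWR = (1 + |Γ_s|)/(1 − |Γ_s|)

VSWR ≈ 3.13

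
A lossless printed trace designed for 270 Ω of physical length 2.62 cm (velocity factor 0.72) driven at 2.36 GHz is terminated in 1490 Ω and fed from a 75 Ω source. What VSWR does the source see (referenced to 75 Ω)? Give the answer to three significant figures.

λ = v/f = 0.72·c / 2.36 GHz = 0.0915 m
βl = 2π·l/λ = 2π × 0.286 = 103°
tan(βl) = -4.31
Z_in = Z_0·(Z_L + jZ_0·tanβl)/(Z_0 + jZ_L·tanβl) = 51.5 + j60.4 Ω
Γ_s = (Z_in − Z_s)/(Z_in + Z_s) = (-23.5 + j60.4)/(126 + j60.4), |Γ_s| = 0.463
VSWR = (1 + |Γ_s|)/(1 − |Γ_s|)

VSWR ≈ 2.72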